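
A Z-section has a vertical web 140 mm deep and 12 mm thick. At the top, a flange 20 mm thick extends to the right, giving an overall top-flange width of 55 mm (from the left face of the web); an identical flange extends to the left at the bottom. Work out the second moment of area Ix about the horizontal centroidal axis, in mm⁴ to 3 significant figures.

Split into non-overlapping primitives; take the origin at the lower-left of the bounding box.
Web: 12 × 140, A = 1 680 mm², y = 70 mm, Ī = 2 744 000 mm⁴.
Top flange (beyond web): 43 × 20, A = 860 mm², y = 130 mm, Ī = 28 667 mm⁴.
Bottom flange (beyond web): 43 × 20, A = 860 mm², y = 10 mm, Ī = 28 667 mm⁴.
Centroid: ȳ = ΣA·y / ΣA = 70 mm.
Transfer each piece to the horizontal centroidal axis using Ī + A·d² with d = y − 70:
  web: d = 0 mm → contributes +2 744 000 mm⁴
  top flange (beyond web): d = 60 mm → contributes +3 124 667 mm⁴
  bottom flange (beyond web): d = -60 mm → contributes +3 124 667 mm⁴
Total I = 8 993 333 mm⁴.

Ix ≈ 8.99 × 10⁶ mm⁴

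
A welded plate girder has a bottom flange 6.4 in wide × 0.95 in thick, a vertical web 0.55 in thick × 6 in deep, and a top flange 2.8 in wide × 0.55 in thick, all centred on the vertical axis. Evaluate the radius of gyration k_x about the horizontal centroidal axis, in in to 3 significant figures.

Break the section into simple shapes (no overlaps), measuring from the bottom-left corner of the bounding box.
Bottom plate: 6.4 × 0.95, A = 6.08 in², y = 0.475 in, Ī = 0.45727 in⁴.
Web plate: 0.55 × 6, A = 3.3 in², y = 3.95 in, Ī = 9.9 in⁴.
Top plate: 2.8 × 0.55, A = 1.54 in², y = 7.225 in, Ī = 0.038821 in⁴.
Centroid: ȳ = ΣA·y / ΣA = 2.4771 in.
Transfer each piece to the horizontal centroidal axis using Ī + A·d² with d = y − 2.4771:
  bottom plate: d = -2.0021 in → contributes +24.827 in⁴
  web plate: d = 1.4729 in → contributes +17.06 in⁴
  top plate: d = 4.7479 in → contributes +34.755 in⁴
Total I = 76.642 in⁴.
Radius of gyration: k = √(I/A) = √(76.642 / 10.92) = 2.6492 in.

k_x ≈ 2.65 in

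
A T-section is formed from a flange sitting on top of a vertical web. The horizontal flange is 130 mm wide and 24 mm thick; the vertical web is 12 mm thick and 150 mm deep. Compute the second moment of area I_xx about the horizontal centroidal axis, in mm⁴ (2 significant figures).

I_xx ≈ 1.2 × 10⁷ mm⁴

Treat the section as a set of non-overlapping primitives; coordinates are from the bounding-box lower-left.
Flange: 130 × 24, A = 3 120 mm², y = 162 mm, Ī = 149 760 mm⁴.
Web: 12 × 150, A = 1 800 mm², y = 75 mm, Ī = 3 375 000 mm⁴.
Centroid: ȳ = ΣA·y / ΣA = 130.2 mm.
Transfer each piece to the horizontal centroidal axis using Ī + A·d² with d = y − 130.2:
  flange: d = 31.83 mm → contributes +3 310 639 mm⁴
  web: d = -55.17 mm → contributes +8 853 857 mm⁴
Total I = 12 164 497 mm⁴.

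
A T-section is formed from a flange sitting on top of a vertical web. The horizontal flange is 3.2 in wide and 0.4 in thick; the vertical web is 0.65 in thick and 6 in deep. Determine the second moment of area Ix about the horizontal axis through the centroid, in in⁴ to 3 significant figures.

Treat the section as a set of non-overlapping primitives; coordinates are from the bounding-box lower-left.
Flange: 3.2 × 0.4, A = 1.28 in², y = 6.2 in, Ī = 0.017067 in⁴.
Web: 0.65 × 6, A = 3.9 in², y = 3 in, Ī = 11.7 in⁴.
Centroid: ȳ = ΣA·y / ΣA = 3.7907 in.
Transfer each piece to the horizontal axis through the centroid using Ī + A·d² with d = y − 3.7907:
  flange: d = 2.4093 in → contributes +7.4469 in⁴
  web: d = -0.79073 in → contributes +14.139 in⁴
Total I = 21.585 in⁴.

Ix ≈ 21.6 in⁴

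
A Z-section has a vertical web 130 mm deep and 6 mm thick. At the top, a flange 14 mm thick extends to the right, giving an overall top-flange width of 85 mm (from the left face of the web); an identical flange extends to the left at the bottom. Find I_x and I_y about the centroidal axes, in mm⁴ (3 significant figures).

Treat the section as a set of non-overlapping primitives; coordinates are from the bounding-box lower-left.
Web: 6 × 130, A = 780 mm², y = 65 mm, Ī = 1 098 500 mm⁴.
Top flange (beyond web): 79 × 14, A = 1 106 mm², y = 123 mm, Ī = 18 065 mm⁴.
Bottom flange (beyond web): 79 × 14, A = 1 106 mm², y = 7 mm, Ī = 18 065 mm⁴.
Centroid: ȳ = ΣA·y / ΣA = 65 mm.
Transfer each piece to the centroidal x-axis using Ī + A·d² with d = y − 65:
  web: d = 0 mm → contributes +1 098 500 mm⁴
  top flange (beyond web): d = 58 mm → contributes +3 738 649 mm⁴
  bottom flange (beyond web): d = -58 mm → contributes +3 738 649 mm⁴
Total I = 8 575 797 mm⁴.
For the y-axis: x̄ = 82 mm.
Repeating about the centroidal y-axis gives I_y = 5 148 189 mm⁴.

I_x ≈ 8.58 × 10⁶ mm⁴, I_y ≈ 5.15 × 10⁶ mm⁴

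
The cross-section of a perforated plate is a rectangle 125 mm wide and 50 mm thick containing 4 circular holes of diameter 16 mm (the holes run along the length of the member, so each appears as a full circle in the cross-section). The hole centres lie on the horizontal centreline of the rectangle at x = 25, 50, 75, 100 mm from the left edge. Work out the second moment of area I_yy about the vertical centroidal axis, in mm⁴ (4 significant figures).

Split into non-overlapping primitives; take the origin at the lower-left of the bounding box.
Plate: 125 × 50, A = 6 250 mm², x = 62.5 mm, Ī = 8 138 021 mm⁴.
Hole 1 (subtracted): ⌀16, A = 201.062 mm², x = 25 mm, Ī = 3216.99 mm⁴.
Hole 2 (subtracted): ⌀16, A = 201.062 mm², x = 50 mm, Ī = 3216.99 mm⁴.
Hole 3 (subtracted): ⌀16, A = 201.062 mm², x = 75 mm, Ī = 3216.99 mm⁴.
Hole 4 (subtracted): ⌀16, A = 201.062 mm², x = 100 mm, Ī = 3216.99 mm⁴.
By symmetry the centroid is at mid-width, x̄ = 62.5 mm.
Transfer each piece to the vertical centroidal axis using Ī + A·d² with d = x − 62.5:
  plate: d = 0 mm → contributes +8 138 021 mm⁴
  hole 1: d = -37.5 mm → contributes −285 960 mm⁴
  hole 2: d = -12.5 mm → contributes −34632.9 mm⁴
  hole 3: d = 12.5 mm → contributes −34632.9 mm⁴
  hole 4: d = 37.5 mm → contributes −285 960 mm⁴
Total I = 7 496 834 mm⁴.

I_yy ≈ 7.497 × 10⁶ mm⁴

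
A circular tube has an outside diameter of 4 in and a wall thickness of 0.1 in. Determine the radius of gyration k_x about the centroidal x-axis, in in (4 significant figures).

Decompose the section into non-overlapping parts with the origin at the bottom-left of its bounding rectangle.
Outer circle: ⌀4, A = 12.5664 in², y = 2 in, Ī = 12.5664 in⁴.
Bore (subtracted): ⌀3.8, A = 11.3411 in², y = 2 in, Ī = 10.2354 in⁴.
By symmetry the centroid is at mid-height, ȳ = 2 in.
All pieces are centred on the centroidal x-axis, so I = ΣĪ (holes subtracted) = 2.33098 in⁴.
Radius of gyration: k = √(I/A) = √(2.33098 / 1.22522) = 1.37931 in.

k_x ≈ 1.379 in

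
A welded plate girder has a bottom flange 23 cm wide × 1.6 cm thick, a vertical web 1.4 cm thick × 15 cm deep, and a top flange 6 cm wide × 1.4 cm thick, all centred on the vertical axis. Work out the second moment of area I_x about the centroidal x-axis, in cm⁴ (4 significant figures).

Split into non-overlapping primitives; take the origin at the lower-left of the bounding box.
Bottom plate: 23 × 1.6, A = 36.8 cm², y = 0.8 cm, Ī = 7.85067 cm⁴.
Web plate: 1.4 × 15, A = 21 cm², y = 9.1 cm, Ī = 393.75 cm⁴.
Top plate: 6 × 1.4, A = 8.4 cm², y = 17.3 cm, Ī = 1.372 cm⁴.
Centroid: ȳ = ΣA·y / ΣA = 5.52659 cm.
Transfer each piece to the centroidal x-axis using Ī + A·d² with d = y − 5.52659:
  bottom plate: d = -4.72659 cm → contributes +829.985 cm⁴
  web plate: d = 3.57341 cm → contributes +661.905 cm⁴
  top plate: d = 11.7734 cm → contributes +1165.72 cm⁴
Total I = 2657.61 cm⁴.

I_x ≈ 2658 cm⁴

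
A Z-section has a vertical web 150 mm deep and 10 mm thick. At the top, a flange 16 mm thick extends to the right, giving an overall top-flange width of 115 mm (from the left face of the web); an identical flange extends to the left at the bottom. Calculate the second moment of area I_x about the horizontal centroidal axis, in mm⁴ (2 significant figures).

Treat the section as a set of non-overlapping primitives; coordinates are from the bounding-box lower-left.
Web: 10 × 150, A = 1 500 mm², y = 75 mm, Ī = 2 812 500 mm⁴.
Top flange (beyond web): 105 × 16, A = 1 680 mm², y = 142 mm, Ī = 35 840 mm⁴.
Bottom flange (beyond web): 105 × 16, A = 1 680 mm², y = 8 mm, Ī = 35 840 mm⁴.
Centroid: ȳ = ΣA·y / ΣA = 75 mm.
Transfer each piece to the horizontal centroidal axis using Ī + A·d² with d = y − 75:
  web: d = 0 mm → contributes +2 812 500 mm⁴
  top flange (beyond web): d = 67 mm → contributes +7 577 360 mm⁴
  bottom flange (beyond web): d = -67 mm → contributes +7 577 360 mm⁴
Total I = 17 967 220 mm⁴.

I_x ≈ 1.8 × 10⁷ mm⁴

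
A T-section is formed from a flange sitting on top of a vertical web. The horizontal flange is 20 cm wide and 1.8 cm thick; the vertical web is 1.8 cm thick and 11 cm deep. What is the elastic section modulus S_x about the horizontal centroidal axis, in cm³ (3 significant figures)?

Break the section into simple shapes (no overlaps), measuring from the bottom-left corner of the bounding box.
Flange: 20 × 1.8, A = 36 cm², y = 11.9 cm, Ī = 9.72 cm⁴.
Web: 1.8 × 11, A = 19.8 cm², y = 5.5 cm, Ī = 199.65 cm⁴.
Centroid: ȳ = ΣA·y / ΣA = 9.629 cm.
Transfer each piece to the horizontal centroidal axis using Ī + A·d² with d = y − 9.629:
  flange: d = 2.271 cm → contributes +195.38 cm⁴
  web: d = -4.129 cm → contributes +537.22 cm⁴
Total I = 732.6 cm⁴.
Extreme fibre distance c = 9.629 cm; S = I/c = 76.083 cm³.

S_x ≈ 76.1 cm³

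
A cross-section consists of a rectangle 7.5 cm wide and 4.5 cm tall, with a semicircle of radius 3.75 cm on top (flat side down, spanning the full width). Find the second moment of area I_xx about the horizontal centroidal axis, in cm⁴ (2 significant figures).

I_xx ≈ 280 cm⁴

Split into non-overlapping primitives; take the origin at the lower-left of the bounding box.
Rectangular body: 7.5 × 4.5, A = 33.75 cm², y = 2.25 cm, Ī = 56.95 cm⁴.
Semicircular cap: semicircle r = 3.75, A = 22.09 cm², y = 6.092 cm, Ī = 21.7 cm⁴.
Centroid: ȳ = ΣA·y / ΣA = 3.77 cm.
Transfer each piece to the horizontal centroidal axis using Ī + A·d² with d = y − 3.77:
  rectangular body: d = -1.52 cm → contributes +134.9 cm⁴
  semicircular cap: d = 2.322 cm → contributes +140.8 cm⁴
Total I = 275.7 cm⁴.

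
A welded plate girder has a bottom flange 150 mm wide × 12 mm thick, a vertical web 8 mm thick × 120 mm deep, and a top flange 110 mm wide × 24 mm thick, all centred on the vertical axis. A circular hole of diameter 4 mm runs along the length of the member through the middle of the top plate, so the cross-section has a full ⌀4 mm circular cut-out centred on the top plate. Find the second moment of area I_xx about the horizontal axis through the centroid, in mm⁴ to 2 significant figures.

I_xx ≈ 2.2 × 10⁷ mm⁴

Break the section into simple shapes (no overlaps), measuring from the bottom-left corner of the bounding box.
Bottom plate: 150 × 12, A = 1 800 mm², y = 6 mm, Ī = 21 600 mm⁴.
Web plate: 8 × 120, A = 960 mm², y = 72 mm, Ī = 1 152 000 mm⁴.
Top plate: 110 × 24, A = 2 640 mm², y = 144 mm, Ī = 126 720 mm⁴.
Hole (subtracted): ⌀4, A = 12.57 mm², y = 144 mm, Ī = 12.57 mm⁴.
Centroid: ȳ = ΣA·y / ΣA = 85.06 mm.
Transfer each piece to the horizontal axis through the centroid using Ī + A·d² with d = y − 85.06:
  bottom plate: d = -79.06 mm → contributes +11 273 281 mm⁴
  web plate: d = -13.06 mm → contributes +1 315 812 mm⁴
  top plate: d = 58.94 mm → contributes +9 296 992 mm⁴
  hole: d = 58.94 mm → contributes −43 663 mm⁴
Total I = 21 842 423 mm⁴.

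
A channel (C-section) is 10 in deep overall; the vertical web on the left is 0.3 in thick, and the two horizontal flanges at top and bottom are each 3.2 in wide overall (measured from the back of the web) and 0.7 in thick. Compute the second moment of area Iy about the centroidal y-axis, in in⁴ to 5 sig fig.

Treat the section as a set of non-overlapping primitives; coordinates are from the bounding-box lower-left.
Web: 0.3 × 10, A = 3 in², x = 0.15 in, Ī = 0.0225 in⁴.
Top flange (beyond web): 2.9 × 0.7, A = 2.03 in², x = 1.75 in, Ī = 1.422692 in⁴.
Bottom flange (beyond web): 2.9 × 0.7, A = 2.03 in², x = 1.75 in, Ī = 1.422692 in⁴.
Centroid: x̄ = ΣA·x / ΣA = 1.070113 in.
Transfer each piece to the centroidal y-axis using Ī + A·d² with d = x − 1.070113:
  web: d = -0.9201133 in → contributes +2.562326 in⁴
  top flange (beyond web): d = 0.6798867 in → contributes +2.361051 in⁴
  bottom flange (beyond web): d = 0.6798867 in → contributes +2.361051 in⁴
Total I = 7.284427 in⁴.

Iy ≈ 7.2844 in⁴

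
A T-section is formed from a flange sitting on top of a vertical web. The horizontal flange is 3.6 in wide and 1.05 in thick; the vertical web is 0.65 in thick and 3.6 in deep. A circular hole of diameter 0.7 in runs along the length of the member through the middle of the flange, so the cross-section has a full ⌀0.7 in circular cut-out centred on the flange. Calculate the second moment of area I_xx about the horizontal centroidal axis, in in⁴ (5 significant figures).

I_xx ≈ 10.351 in⁴

Treat the section as a set of non-overlapping primitives; coordinates are from the bounding-box lower-left.
Flange: 3.6 × 1.05, A = 3.78 in², y = 4.125 in, Ī = 0.3472875 in⁴.
Web: 0.65 × 3.6, A = 2.34 in², y = 1.8 in, Ī = 2.5272 in⁴.
Hole (subtracted): ⌀0.7, A = 0.3848451 in², y = 4.125 in, Ī = 0.01178588 in⁴.
Centroid: ȳ = ΣA·y / ΣA = 3.176377 in.
Transfer each piece to the horizontal centroidal axis using Ī + A·d² with d = y − 3.176377:
  flange: d = 0.948623 in → contributes +3.748855 in⁴
  web: d = -1.376377 in → contributes +6.960128 in⁴
  hole: d = 0.948623 in → contributes −0.3581025 in⁴
Total I = 10.35088 in⁴.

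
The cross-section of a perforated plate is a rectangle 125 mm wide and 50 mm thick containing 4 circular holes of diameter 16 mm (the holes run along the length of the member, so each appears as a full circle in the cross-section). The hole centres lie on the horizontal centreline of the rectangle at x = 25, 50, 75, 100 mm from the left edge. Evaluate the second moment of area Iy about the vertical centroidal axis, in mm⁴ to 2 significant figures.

Iy ≈ 7.5 × 10⁶ mm⁴

Treat the section as a set of non-overlapping primitives; coordinates are from the bounding-box lower-left.
Plate: 125 × 50, A = 6 250 mm², x = 62.5 mm, Ī = 8 138 021 mm⁴.
Hole 1 (subtracted): ⌀16, A = 201.1 mm², x = 25 mm, Ī = 3 217 mm⁴.
Hole 2 (subtracted): ⌀16, A = 201.1 mm², x = 50 mm, Ī = 3 217 mm⁴.
Hole 3 (subtracted): ⌀16, A = 201.1 mm², x = 75 mm, Ī = 3 217 mm⁴.
Hole 4 (subtracted): ⌀16, A = 201.1 mm², x = 100 mm, Ī = 3 217 mm⁴.
By symmetry the centroid is at mid-width, x̄ = 62.5 mm.
Transfer each piece to the vertical centroidal axis using Ī + A·d² with d = x − 62.5:
  plate: d = 0 mm → contributes +8 138 021 mm⁴
  hole 1: d = -37.5 mm → contributes −285 960 mm⁴
  hole 2: d = -12.5 mm → contributes −34 633 mm⁴
  hole 3: d = 12.5 mm → contributes −34 633 mm⁴
  hole 4: d = 37.5 mm → contributes −285 960 mm⁴
Total I = 7 496 834 mm⁴.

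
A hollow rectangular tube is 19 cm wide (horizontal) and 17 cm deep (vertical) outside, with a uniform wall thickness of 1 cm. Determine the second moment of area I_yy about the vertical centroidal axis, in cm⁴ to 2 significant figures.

I_yy ≈ 3600 cm⁴

Decompose the section into non-overlapping parts with the origin at the bottom-left of its bounding rectangle.
Outer rectangle: 19 × 17, A = 323 cm², x = 9.5 cm, Ī = 9 717 cm⁴.
Inner void (subtracted): 17 × 15, A = 255 cm², x = 9.5 cm, Ī = 6 141 cm⁴.
By symmetry the centroid is at mid-width, x̄ = 9.5 cm.
All pieces are centred on the vertical centroidal axis, so I = ΣĪ (holes subtracted) = 3 576 cm⁴.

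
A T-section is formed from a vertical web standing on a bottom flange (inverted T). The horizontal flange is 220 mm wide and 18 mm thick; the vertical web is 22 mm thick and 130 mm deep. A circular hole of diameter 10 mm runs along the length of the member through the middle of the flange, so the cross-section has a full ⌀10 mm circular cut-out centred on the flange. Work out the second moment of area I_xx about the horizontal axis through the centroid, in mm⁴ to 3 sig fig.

Treat the section as a set of non-overlapping primitives; coordinates are from the bounding-box lower-left.
Flange: 220 × 18, A = 3 960 mm², y = 9 mm, Ī = 106 920 mm⁴.
Web: 22 × 130, A = 2 860 mm², y = 83 mm, Ī = 4 027 833 mm⁴.
Hole (subtracted): ⌀10, A = 78.54 mm², y = 9 mm, Ī = 490.87 mm⁴.
Centroid: ȳ = ΣA·y / ΣA = 40.394 mm.
Transfer each piece to the horizontal axis through the centroid using Ī + A·d² with d = y − 40.394:
  flange: d = -31.394 mm → contributes +4 009 778 mm⁴
  web: d = 42.606 mm → contributes +9 219 560 mm⁴
  hole: d = -31.394 mm → contributes −77 897 mm⁴
Total I = 13 151 440 mm⁴.

I_xx ≈ 1.32 × 10⁷ mm⁴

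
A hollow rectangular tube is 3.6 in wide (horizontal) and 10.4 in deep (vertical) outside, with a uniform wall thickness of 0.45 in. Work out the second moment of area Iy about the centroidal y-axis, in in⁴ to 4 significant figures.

Treat the section as a set of non-overlapping primitives; coordinates are from the bounding-box lower-left.
Outer rectangle: 3.6 × 10.4, A = 37.44 in², x = 1.8 in, Ī = 40.4352 in⁴.
Inner void (subtracted): 2.7 × 9.5, A = 25.65 in², x = 1.8 in, Ī = 15.5824 in⁴.
By symmetry the centroid is at mid-width, x̄ = 1.8 in.
All pieces are centred on the centroidal y-axis, so I = ΣĪ (holes subtracted) = 24.8528 in⁴.

Iy ≈ 24.85 in⁴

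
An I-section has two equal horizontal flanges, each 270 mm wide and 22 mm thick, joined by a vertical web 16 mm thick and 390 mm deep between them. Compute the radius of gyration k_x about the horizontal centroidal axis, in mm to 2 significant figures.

k_x ≈ 180 mm

Decompose the section into non-overlapping parts with the origin at the bottom-left of its bounding rectangle.
Bottom flange: 270 × 22, A = 5 940 mm², y = 11 mm, Ī = 239 580 mm⁴.
Web: 16 × 390, A = 6 240 mm², y = 217 mm, Ī = 79 092 000 mm⁴.
Top flange: 270 × 22, A = 5 940 mm², y = 423 mm, Ī = 239 580 mm⁴.
By symmetry the centroid is at mid-height, ȳ = 217 mm.
Transfer each piece to the horizontal centroidal axis using Ī + A·d² with d = y − 217:
  bottom flange: d = -206 mm → contributes +252 309 420 mm⁴
  web: d = 0 mm → contributes +79 092 000 mm⁴
  top flange: d = 206 mm → contributes +252 309 420 mm⁴
Total I = 583 710 840 mm⁴.
Radius of gyration: k = √(I/A) = √(583 710 840 / 18 120) = 179.5 mm.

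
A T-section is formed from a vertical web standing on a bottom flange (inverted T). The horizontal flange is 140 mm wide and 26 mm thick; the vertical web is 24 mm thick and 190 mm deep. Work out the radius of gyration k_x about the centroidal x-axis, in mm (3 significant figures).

k_x ≈ 67.7 mm

Decompose the section into non-overlapping parts with the origin at the bottom-left of its bounding rectangle.
Flange: 140 × 26, A = 3 640 mm², y = 13 mm, Ī = 205 053 mm⁴.
Web: 24 × 190, A = 4 560 mm², y = 121 mm, Ī = 13 718 000 mm⁴.
Centroid: ȳ = ΣA·y / ΣA = 73.059 mm.
Transfer each piece to the centroidal x-axis using Ī + A·d² with d = y − 73.059:
  flange: d = -60.059 mm → contributes +13 334 635 mm⁴
  web: d = 47.941 mm → contributes +24 198 631 mm⁴
Total I = 37 533 265 mm⁴.
Radius of gyration: k = √(I/A) = √(37 533 265 / 8 200) = 67.655 mm.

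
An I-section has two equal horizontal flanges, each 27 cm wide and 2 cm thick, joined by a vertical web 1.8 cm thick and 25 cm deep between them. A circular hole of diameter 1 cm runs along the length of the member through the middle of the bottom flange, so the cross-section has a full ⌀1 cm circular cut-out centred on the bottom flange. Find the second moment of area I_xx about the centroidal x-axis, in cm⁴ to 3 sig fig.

Split into non-overlapping primitives; take the origin at the lower-left of the bounding box.
Bottom flange: 27 × 2, A = 54 cm², y = 1 cm, Ī = 18 cm⁴.
Web: 1.8 × 25, A = 45 cm², y = 14.5 cm, Ī = 2343.8 cm⁴.
Top flange: 27 × 2, A = 54 cm², y = 28 cm, Ī = 18 cm⁴.
Hole (subtracted): ⌀1, A = 0.7854 cm², y = 1 cm, Ī = 0.049087 cm⁴.
Centroid: ȳ = ΣA·y / ΣA = 14.57 cm.
Transfer each piece to the centroidal x-axis using Ī + A·d² with d = y − 14.57:
  bottom flange: d = -13.57 cm → contributes +9961.3 cm⁴
  web: d = -0.069657 cm → contributes +2 344 cm⁴
  top flange: d = 13.43 cm → contributes +9758.2 cm⁴
  hole: d = -13.57 cm → contributes −144.67 cm⁴
Total I = 21 919 cm⁴.

I_xx ≈ 2.19 × 10⁴ cm⁴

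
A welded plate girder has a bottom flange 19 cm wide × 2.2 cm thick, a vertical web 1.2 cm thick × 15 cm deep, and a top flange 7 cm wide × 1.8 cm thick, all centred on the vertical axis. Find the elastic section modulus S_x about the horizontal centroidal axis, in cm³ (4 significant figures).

Split into non-overlapping primitives; take the origin at the lower-left of the bounding box.
Bottom plate: 19 × 2.2, A = 41.8 cm², y = 1.1 cm, Ī = 16.8593 cm⁴.
Web plate: 1.2 × 15, A = 18 cm², y = 9.7 cm, Ī = 337.5 cm⁴.
Top plate: 7 × 1.8, A = 12.6 cm², y = 18.1 cm, Ī = 3.402 cm⁴.
Centroid: ȳ = ΣA·y / ΣA = 6.19669 cm.
Transfer each piece to the horizontal centroidal axis using Ī + A·d² with d = y − 6.19669:
  bottom plate: d = -5.09669 cm → contributes +1102.66 cm⁴
  web plate: d = 3.50331 cm → contributes +558.418 cm⁴
  top plate: d = 11.9033 cm → contributes +1788.68 cm⁴
Total I = 3449.76 cm⁴.
Extreme fibre distance c = 12.8033 cm; S = I/c = 269.443 cm³.

S_x ≈ 269.4 cm³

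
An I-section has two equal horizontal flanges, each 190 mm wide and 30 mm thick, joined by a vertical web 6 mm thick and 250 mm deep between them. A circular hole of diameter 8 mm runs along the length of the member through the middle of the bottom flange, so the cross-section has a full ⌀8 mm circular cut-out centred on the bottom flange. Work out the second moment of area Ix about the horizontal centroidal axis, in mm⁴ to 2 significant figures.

Treat the section as a set of non-overlapping primitives; coordinates are from the bounding-box lower-left.
Bottom flange: 190 × 30, A = 5 700 mm², y = 15 mm, Ī = 427 500 mm⁴.
Web: 6 × 250, A = 1 500 mm², y = 155 mm, Ī = 7 812 500 mm⁴.
Top flange: 190 × 30, A = 5 700 mm², y = 295 mm, Ī = 427 500 mm⁴.
Hole (subtracted): ⌀8, A = 50.27 mm², y = 15 mm, Ī = 201.1 mm⁴.
Centroid: ȳ = ΣA·y / ΣA = 155.5 mm.
Transfer each piece to the horizontal centroidal axis using Ī + A·d² with d = y − 155.5:
  bottom flange: d = -140.5 mm → contributes +113 023 260 mm⁴
  web: d = -0.5477 mm → contributes +7 812 950 mm⁴
  top flange: d = 139.5 mm → contributes +111 275 159 mm⁴
  hole: d = -140.5 mm → contributes −993 127 mm⁴
Total I = 231 118 242 mm⁴.

Ix ≈ 2.3 × 10⁸ mm⁴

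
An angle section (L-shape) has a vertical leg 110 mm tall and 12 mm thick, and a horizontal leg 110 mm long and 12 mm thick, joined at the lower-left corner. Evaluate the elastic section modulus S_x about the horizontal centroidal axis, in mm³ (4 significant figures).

S_x ≈ 3.635 × 10⁴ mm³

Decompose the section into non-overlapping parts with the origin at the bottom-left of its bounding rectangle.
Vertical leg: 12 × 110, A = 1 320 mm², y = 55 mm, Ī = 1 331 000 mm⁴.
Horizontal leg (remainder): 98 × 12, A = 1 176 mm², y = 6 mm, Ī = 14 112 mm⁴.
Centroid: ȳ = ΣA·y / ΣA = 31.9135 mm.
Transfer each piece to the horizontal centroidal axis using Ī + A·d² with d = y − 31.9135:
  vertical leg: d = 23.0865 mm → contributes +2 034 545 mm⁴
  horizontal leg (remainder): d = -25.9135 mm → contributes +803 805 mm⁴
Total I = 2 838 349 mm⁴.
Extreme fibre distance c = 78.0865 mm; S = I/c = 36348.8 mm³.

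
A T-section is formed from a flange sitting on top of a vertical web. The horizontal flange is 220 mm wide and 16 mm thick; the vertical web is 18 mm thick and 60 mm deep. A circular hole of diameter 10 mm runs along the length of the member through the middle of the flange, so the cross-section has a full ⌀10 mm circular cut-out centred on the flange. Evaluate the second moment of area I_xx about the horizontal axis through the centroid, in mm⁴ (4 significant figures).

Split into non-overlapping primitives; take the origin at the lower-left of the bounding box.
Flange: 220 × 16, A = 3 520 mm², y = 68 mm, Ī = 75093.3 mm⁴.
Web: 18 × 60, A = 1 080 mm², y = 30 mm, Ī = 324 000 mm⁴.
Hole (subtracted): ⌀10, A = 78.5398 mm², y = 68 mm, Ī = 490.874 mm⁴.
Centroid: ȳ = ΣA·y / ΣA = 58.9233 mm.
Transfer each piece to the horizontal axis through the centroid using Ī + A·d² with d = y − 58.9233:
  flange: d = 9.07671 mm → contributes +365 095 mm⁴
  web: d = -28.9233 mm → contributes +1 227 481 mm⁴
  hole: d = 9.07671 mm → contributes −6961.51 mm⁴
Total I = 1 585 614 mm⁴.

I_xx ≈ 1.586 × 10⁶ mm⁴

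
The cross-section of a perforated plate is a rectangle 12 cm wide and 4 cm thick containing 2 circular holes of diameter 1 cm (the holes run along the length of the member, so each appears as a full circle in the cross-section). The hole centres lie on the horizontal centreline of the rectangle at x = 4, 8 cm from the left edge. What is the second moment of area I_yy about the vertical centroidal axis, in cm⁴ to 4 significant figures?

I_yy ≈ 569.6 cm⁴

Treat the section as a set of non-overlapping primitives; coordinates are from the bounding-box lower-left.
Plate: 12 × 4, A = 48 cm², x = 6 cm, Ī = 576 cm⁴.
Hole 1 (subtracted): ⌀1, A = 0.785398 cm², x = 4 cm, Ī = 0.0490874 cm⁴.
Hole 2 (subtracted): ⌀1, A = 0.785398 cm², x = 8 cm, Ī = 0.0490874 cm⁴.
By symmetry the centroid is at mid-width, x̄ = 6 cm.
Transfer each piece to the vertical centroidal axis using Ī + A·d² with d = x − 6:
  plate: d = 0 cm → contributes +576 cm⁴
  hole 1: d = -2 cm → contributes −3.19068 cm⁴
  hole 2: d = 2 cm → contributes −3.19068 cm⁴
Total I = 569.619 cm⁴.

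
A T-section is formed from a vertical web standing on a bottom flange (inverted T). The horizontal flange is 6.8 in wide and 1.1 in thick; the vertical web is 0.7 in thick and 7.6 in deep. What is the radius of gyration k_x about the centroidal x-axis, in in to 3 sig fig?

Treat the section as a set of non-overlapping primitives; coordinates are from the bounding-box lower-left.
Flange: 6.8 × 1.1, A = 7.48 in², y = 0.55 in, Ī = 0.75423 in⁴.
Web: 0.7 × 7.6, A = 5.32 in², y = 4.9 in, Ī = 25.607 in⁴.
Centroid: ȳ = ΣA·y / ΣA = 2.358 in.
Transfer each piece to the centroidal x-axis using Ī + A·d² with d = y − 2.358:
  flange: d = -1.808 in → contributes +25.204 in⁴
  web: d = 2.542 in → contributes +59.984 in⁴
Total I = 85.189 in⁴.
Radius of gyration: k = √(I/A) = √(85.189 / 12.8) = 2.5798 in.

k_x ≈ 2.58 in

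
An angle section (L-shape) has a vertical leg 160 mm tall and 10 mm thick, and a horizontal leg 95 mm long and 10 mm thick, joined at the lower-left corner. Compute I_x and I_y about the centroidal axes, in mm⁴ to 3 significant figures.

Treat the section as a set of non-overlapping primitives; coordinates are from the bounding-box lower-left.
Vertical leg: 10 × 160, A = 1 600 mm², y = 80 mm, Ī = 3 413 333 mm⁴.
Horizontal leg (remainder): 85 × 10, A = 850 mm², y = 5 mm, Ī = 7083.3 mm⁴.
Centroid: ȳ = ΣA·y / ΣA = 53.98 mm.
Transfer each piece to the centroidal x-axis using Ī + A·d² with d = y − 53.98:
  vertical leg: d = 26.02 mm → contributes +4 496 632 mm⁴
  horizontal leg (remainder): d = -48.98 mm → contributes +2 046 234 mm⁴
Total I = 6 542 866 mm⁴.
For the y-axis: x̄ = 21.48 mm.
Repeating about the centroidal y-axis gives I_y = 1 777 553 mm⁴.

I_x ≈ 6.54 × 10⁶ mm⁴, I_y ≈ 1.78 × 10⁶ mm⁴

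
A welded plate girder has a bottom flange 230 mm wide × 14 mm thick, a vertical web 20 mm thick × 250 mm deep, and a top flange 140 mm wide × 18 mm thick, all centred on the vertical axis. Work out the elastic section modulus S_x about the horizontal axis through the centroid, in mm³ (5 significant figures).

S_x ≈ 8.3903 × 10⁵ mm³

Decompose the section into non-overlapping parts with the origin at the bottom-left of its bounding rectangle.
Bottom plate: 230 × 14, A = 3 220 mm², y = 7 mm, Ī = 52593.33 mm⁴.
Web plate: 20 × 250, A = 5 000 mm², y = 139 mm, Ī = 26 041 667 mm⁴.
Top plate: 140 × 18, A = 2 520 mm², y = 273 mm, Ī = 68 040 mm⁴.
Centroid: ȳ = ΣA·y / ΣA = 130.8659 mm.
Transfer each piece to the horizontal axis through the centroid using Ī + A·d² with d = y − 130.8659:
  bottom plate: d = -123.8659 mm → contributes +49 456 302 mm⁴
  web plate: d = 8.134078 mm → contributes +26 372 483 mm⁴
  top plate: d = 142.1341 mm → contributes +50 977 322 mm⁴
Total I = 126 806 107 mm⁴.
Extreme fibre distance c = 151.1341 mm; S = I/c = 839030.5 mm³.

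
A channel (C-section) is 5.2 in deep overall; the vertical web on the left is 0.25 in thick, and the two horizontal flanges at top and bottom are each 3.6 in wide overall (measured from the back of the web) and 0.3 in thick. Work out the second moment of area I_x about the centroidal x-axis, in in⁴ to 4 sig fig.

I_x ≈ 15.01 in⁴

Split into non-overlapping primitives; take the origin at the lower-left of the bounding box.
Web: 0.25 × 5.2, A = 1.3 in², y = 2.6 in, Ī = 2.92933 in⁴.
Top flange (beyond web): 3.35 × 0.3, A = 1.005 in², y = 5.05 in, Ī = 0.0075375 in⁴.
Bottom flange (beyond web): 3.35 × 0.3, A = 1.005 in², y = 0.15 in, Ī = 0.0075375 in⁴.
By symmetry the centroid is at mid-height, ȳ = 2.6 in.
Transfer each piece to the centroidal x-axis using Ī + A·d² with d = y − 2.6:
  web: d = 0 in → contributes +2.92933 in⁴
  top flange (beyond web): d = 2.45 in → contributes +6.04005 in⁴
  bottom flange (beyond web): d = -2.45 in → contributes +6.04005 in⁴
Total I = 15.0094 in⁴.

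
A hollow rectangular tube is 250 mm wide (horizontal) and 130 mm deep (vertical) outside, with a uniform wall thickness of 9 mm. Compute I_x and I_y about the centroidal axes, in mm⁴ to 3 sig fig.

I_x ≈ 1.86 × 10⁷ mm⁴, I_y ≈ 5.27 × 10⁷ mm⁴

Break the section into simple shapes (no overlaps), measuring from the bottom-left corner of the bounding box.
Outer rectangle: 250 × 130, A = 32 500 mm², y = 65 mm, Ī = 45 770 833 mm⁴.
Inner void (subtracted): 232 × 112, A = 25 984 mm², y = 65 mm, Ī = 27 161 941 mm⁴.
By symmetry the centroid is at mid-height, ȳ = 65 mm.
All pieces are centred on the centroidal x-axis, so I = ΣĪ (holes subtracted) = 18 608 892 mm⁴.
Repeating about the centroidal y-axis gives I_y = 52 723 932 mm⁴.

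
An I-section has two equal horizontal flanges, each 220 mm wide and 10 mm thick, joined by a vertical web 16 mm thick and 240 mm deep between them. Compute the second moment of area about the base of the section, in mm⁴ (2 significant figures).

I_base ≈ 2.3 × 10⁸ mm⁴

Treat the section as a set of non-overlapping primitives; coordinates are from the bounding-box lower-left.
Bottom flange: 220 × 10, A = 2 200 mm², y = 5 mm, Ī = 18 333 mm⁴.
Web: 16 × 240, A = 3 840 mm², y = 130 mm, Ī = 18 432 000 mm⁴.
Top flange: 220 × 10, A = 2 200 mm², y = 255 mm, Ī = 18 333 mm⁴.
Transfer each piece to the bottom edge using Ī + A·d² with d = y − 0:
  bottom flange: d = 5 mm → contributes +73 333 mm⁴
  web: d = 130 mm → contributes +83 328 000 mm⁴
  top flange: d = 255 mm → contributes +143 073 333 mm⁴
Total I = 226 474 667 mm⁴.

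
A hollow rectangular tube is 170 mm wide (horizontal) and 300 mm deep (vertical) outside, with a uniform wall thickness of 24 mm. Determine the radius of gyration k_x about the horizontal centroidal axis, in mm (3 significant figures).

Decompose the section into non-overlapping parts with the origin at the bottom-left of its bounding rectangle.
Outer rectangle: 170 × 300, A = 51 000 mm², y = 150 mm, Ī = 382 500 000 mm⁴.
Inner void (subtracted): 122 × 252, A = 30 744 mm², y = 150 mm, Ī = 162 697 248 mm⁴.
By symmetry the centroid is at mid-height, ȳ = 150 mm.
All pieces are centred on the horizontal centroidal axis, so I = ΣĪ (holes subtracted) = 219 802 752 mm⁴.
Radius of gyration: k = √(I/A) = √(219 802 752 / 20 256) = 104.17 mm.

k_x ≈ 104 mm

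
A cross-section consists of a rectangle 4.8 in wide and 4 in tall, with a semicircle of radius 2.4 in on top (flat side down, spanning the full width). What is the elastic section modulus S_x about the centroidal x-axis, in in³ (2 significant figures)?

S_x ≈ 25 in³

Split into non-overlapping primitives; take the origin at the lower-left of the bounding box.
Rectangular body: 4.8 × 4, A = 19.2 in², y = 2 in, Ī = 25.6 in⁴.
Semicircular cap: semicircle r = 2.4, A = 9.048 in², y = 5.019 in, Ī = 3.641 in⁴.
Centroid: ȳ = ΣA·y / ΣA = 2.967 in.
Transfer each piece to the centroidal x-axis using Ī + A·d² with d = y − 2.967:
  rectangular body: d = -0.9669 in → contributes +43.55 in⁴
  semicircular cap: d = 2.052 in → contributes +41.73 in⁴
Total I = 85.28 in⁴.
Extreme fibre distance c = 3.433 in; S = I/c = 24.84 in³.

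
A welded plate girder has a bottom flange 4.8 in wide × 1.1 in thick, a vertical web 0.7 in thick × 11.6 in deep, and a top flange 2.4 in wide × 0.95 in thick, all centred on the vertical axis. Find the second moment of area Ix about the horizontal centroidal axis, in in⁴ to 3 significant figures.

Ix ≈ 371 in⁴

Split into non-overlapping primitives; take the origin at the lower-left of the bounding box.
Bottom plate: 4.8 × 1.1, A = 5.28 in², y = 0.55 in, Ī = 0.5324 in⁴.
Web plate: 0.7 × 11.6, A = 8.12 in², y = 6.9 in, Ī = 91.052 in⁴.
Top plate: 2.4 × 0.95, A = 2.28 in², y = 13.175 in, Ī = 0.17148 in⁴.
Centroid: ȳ = ΣA·y / ΣA = 5.6742 in.
Transfer each piece to the horizontal centroidal axis using Ī + A·d² with d = y − 5.6742:
  bottom plate: d = -5.1242 in → contributes +139.17 in⁴
  web plate: d = 1.2258 in → contributes +103.25 in⁴
  top plate: d = 7.5008 in → contributes +128.45 in⁴
Total I = 370.87 in⁴.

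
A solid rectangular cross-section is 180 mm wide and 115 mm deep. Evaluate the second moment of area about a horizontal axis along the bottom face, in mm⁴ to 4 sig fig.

The section: 180 × 115, A = 20 700 mm², y = 57.5 mm, Ī = 22 813 125 mm⁴.
Transfer it to a horizontal axis along the bottom face using Ī + A·d² with d = y − 0:
  the section: d = 57.5 mm → contributes +91 252 500 mm⁴
Total I = 91 252 500 mm⁴.

I_base ≈ 9.125 × 10⁷ mm⁴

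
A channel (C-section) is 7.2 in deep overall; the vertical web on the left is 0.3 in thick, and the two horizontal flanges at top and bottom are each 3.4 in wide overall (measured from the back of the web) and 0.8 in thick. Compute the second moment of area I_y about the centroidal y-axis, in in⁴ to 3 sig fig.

Treat the section as a set of non-overlapping primitives; coordinates are from the bounding-box lower-left.
Web: 0.3 × 7.2, A = 2.16 in², x = 0.15 in, Ī = 0.0162 in⁴.
Top flange (beyond web): 3.1 × 0.8, A = 2.48 in², x = 1.85 in, Ī = 1.9861 in⁴.
Bottom flange (beyond web): 3.1 × 0.8, A = 2.48 in², x = 1.85 in, Ī = 1.9861 in⁴.
Centroid: x̄ = ΣA·x / ΣA = 1.3343 in.
Transfer each piece to the centroidal y-axis using Ī + A·d² with d = x − 1.3343:
  web: d = -1.1843 in → contributes +3.0456 in⁴
  top flange (beyond web): d = 0.51573 in → contributes +2.6457 in⁴
  bottom flange (beyond web): d = 0.51573 in → contributes +2.6457 in⁴
Total I = 8.337 in⁴.

I_y ≈ 8.34 in⁴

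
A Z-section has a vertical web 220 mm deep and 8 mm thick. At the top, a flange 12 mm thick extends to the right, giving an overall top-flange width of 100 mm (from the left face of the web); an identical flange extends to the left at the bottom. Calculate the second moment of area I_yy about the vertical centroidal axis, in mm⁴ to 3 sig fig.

I_yy ≈ 7.09 × 10⁶ mm⁴

Break the section into simple shapes (no overlaps), measuring from the bottom-left corner of the bounding box.
Web: 8 × 220, A = 1 760 mm², x = 96 mm, Ī = 9386.7 mm⁴.
Top flange (beyond web): 92 × 12, A = 1 104 mm², x = 146 mm, Ī = 778 688 mm⁴.
Bottom flange (beyond web): 92 × 12, A = 1 104 mm², x = 46 mm, Ī = 778 688 mm⁴.
Centroid: x̄ = ΣA·x / ΣA = 96 mm.
Transfer each piece to the vertical centroidal axis using Ī + A·d² with d = x − 96:
  web: d = 0 mm → contributes +9386.7 mm⁴
  top flange (beyond web): d = 50 mm → contributes +3 538 688 mm⁴
  bottom flange (beyond web): d = -50 mm → contributes +3 538 688 mm⁴
Total I = 7 086 763 mm⁴.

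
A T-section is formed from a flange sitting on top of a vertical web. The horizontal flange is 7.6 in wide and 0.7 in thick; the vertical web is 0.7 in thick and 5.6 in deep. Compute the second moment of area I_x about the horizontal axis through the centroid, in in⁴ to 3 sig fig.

I_x ≈ 32.9 in⁴

Break the section into simple shapes (no overlaps), measuring from the bottom-left corner of the bounding box.
Flange: 7.6 × 0.7, A = 5.32 in², y = 5.95 in, Ī = 0.21723 in⁴.
Web: 0.7 × 5.6, A = 3.92 in², y = 2.8 in, Ī = 10.244 in⁴.
Centroid: ȳ = ΣA·y / ΣA = 4.6136 in.
Transfer each piece to the horizontal axis through the centroid using Ī + A·d² with d = y − 4.6136:
  flange: d = 1.3364 in → contributes +9.718 in⁴
  web: d = -1.8136 in → contributes +23.138 in⁴
Total I = 32.856 in⁴.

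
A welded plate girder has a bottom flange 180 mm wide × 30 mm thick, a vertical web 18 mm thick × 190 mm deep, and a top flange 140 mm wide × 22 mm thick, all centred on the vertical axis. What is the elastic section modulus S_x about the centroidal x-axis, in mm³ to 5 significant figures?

Split into non-overlapping primitives; take the origin at the lower-left of the bounding box.
Bottom plate: 180 × 30, A = 5 400 mm², y = 15 mm, Ī = 405 000 mm⁴.
Web plate: 18 × 190, A = 3 420 mm², y = 125 mm, Ī = 10 288 500 mm⁴.
Top plate: 140 × 22, A = 3 080 mm², y = 231 mm, Ī = 124226.7 mm⁴.
Centroid: ȳ = ΣA·y / ΣA = 102.5193 mm.
Transfer each piece to the centroidal x-axis using Ī + A·d² with d = y − 102.5193:
  bottom plate: d = -87.51933 mm → contributes +41 767 017 mm⁴
  web plate: d = 22.48067 mm → contributes +12 016 902 mm⁴
  top plate: d = 128.4807 mm → contributes +50 966 659 mm⁴
Total I = 104 750 577 mm⁴.
Extreme fibre distance c = 139.4807 mm; S = I/c = 751004.2 mm³.

S_x ≈ 7.5100 × 10⁵ mm³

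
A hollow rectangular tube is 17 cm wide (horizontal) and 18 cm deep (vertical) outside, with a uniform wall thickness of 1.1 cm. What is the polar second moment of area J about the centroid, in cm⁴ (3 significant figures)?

J ≈ 6500 cm⁴

Treat the section as a set of non-overlapping primitives; coordinates are from the bounding-box lower-left.
Outer rectangle: 17 × 18, A = 306 cm², y = 9 cm, Ī = 8 262 cm⁴.
Inner void (subtracted): 14.8 × 15.8, A = 233.84 cm², y = 9 cm, Ī = 4864.7 cm⁴.
By symmetry the centroid is at mid-height, ȳ = 9 cm.
All pieces are centred on the centroidal x-axis, so I = ΣĪ (holes subtracted) = 3397.3 cm⁴.
Repeating about the centroidal y-axis gives I_y = 3101.1 cm⁴.
Polar second moment: J = I_x + I_y = 6498.5 cm⁴.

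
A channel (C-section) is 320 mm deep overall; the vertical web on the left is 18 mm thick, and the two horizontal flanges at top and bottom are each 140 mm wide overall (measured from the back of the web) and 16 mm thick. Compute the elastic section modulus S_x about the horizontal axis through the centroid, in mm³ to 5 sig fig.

S_x ≈ 8.7146 × 10⁵ mm³

Split into non-overlapping primitives; take the origin at the lower-left of the bounding box.
Web: 18 × 320, A = 5 760 mm², y = 160 mm, Ī = 49 152 000 mm⁴.
Top flange (beyond web): 122 × 16, A = 1 952 mm², y = 312 mm, Ī = 41642.67 mm⁴.
Bottom flange (beyond web): 122 × 16, A = 1 952 mm², y = 8 mm, Ī = 41642.67 mm⁴.
By symmetry the centroid is at mid-height, ȳ = 160 mm.
Transfer each piece to the horizontal axis through the centroid using Ī + A·d² with d = y − 160:
  web: d = 0 mm → contributes +49 152 000 mm⁴
  top flange (beyond web): d = 152 mm → contributes +45 140 651 mm⁴
  bottom flange (beyond web): d = -152 mm → contributes +45 140 651 mm⁴
Total I = 139 433 301 mm⁴.
Extreme fibre distance c = 160 mm; S = I/c = 871458.1 mm³.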